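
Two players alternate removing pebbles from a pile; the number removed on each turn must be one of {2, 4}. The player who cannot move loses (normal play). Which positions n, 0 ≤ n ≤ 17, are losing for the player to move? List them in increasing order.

0, 1, 6, 7, 12, 13

n :  0  1  2  3  4  5  6  7  8  9 10 11 12 13 14 15 16 17
G :  0  0  1  1  2  2  0  0  1  1  2  2  0  0  1  1  2  2
P-positions are exactly the n with G(n) = 0.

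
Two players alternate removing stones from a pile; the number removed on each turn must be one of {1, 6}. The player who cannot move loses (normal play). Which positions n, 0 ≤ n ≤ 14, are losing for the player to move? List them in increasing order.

0, 2, 4, 7, 9, 11, 14

G(0) = 0
G(1) = mex{0} = 1
G(2) = mex{1} = 0
G(3) = mex{0} = 1
G(4) = mex{1} = 0
G(5) = mex{0} = 1
G(6) = mex{1,0} = 2
G(7) = mex{2,1} = 0
G(8) = mex{0,0} = 1
G(9) = mex{1,1} = 0
G(10) = mex{0,0} = 1
G(11) = mex{1,1} = 0
G(12) = mex{0,2} = 1
G(13) = mex{1,0} = 2
G(14) = mex{2,1} = 0
P-positions are exactly the n with G(n) = 0.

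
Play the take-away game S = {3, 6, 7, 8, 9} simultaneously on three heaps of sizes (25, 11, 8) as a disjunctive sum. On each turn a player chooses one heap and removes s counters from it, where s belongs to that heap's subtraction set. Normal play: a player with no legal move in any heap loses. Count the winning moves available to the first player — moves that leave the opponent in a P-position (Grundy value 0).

3

All heaps use S = {3, 6, 7, 8, 9}:
G(0) = 0
G(1) = mex{} = 0
G(2) = mex{} = 0
G(3) = mex{0} = 1
G(4) = mex{0} = 1
G(5) = mex{0} = 1
G(6) = mex{1,0} = 2
G(7) = mex{1,0,0} = 2
G(8) = mex{1,0,0,0} = 2
G(9) = mex{2,1,0,0,0} = 3
G(10) = mex{2,1,1,0,0} = 3
G(11) = mex{2,1,1,1,0} = 3
G(12) = mex{3,2,1,1,1} = 0
G(13) = mex{3,2,2,1,1} = 0
G(14) = mex{3,2,2,2,1} = 0
G(15) = mex{0,3,2,2,2} = 1
G(16) = mex{0,3,3,2,2} = 1
G(17) = mex{0,3,3,3,2} = 1
G(18) = mex{1,0,3,3,3} = 2
G(19) = mex{1,0,0,3,3} = 2
G(20) = mex{1,0,0,0,3} = 2
G(21) = mex{2,1,0,0,0} = 3
G(22) = mex{2,1,1,0,0} = 3
G(23) = mex{2,1,1,1,0} = 3
G(24) = mex{3,2,1,1,1} = 0
G(25) = mex{3,2,2,1,1} = 0
Heap A: G(25) = 0.
Heap B: G(11) = 3.
Heap C: G(8) = 2.
Combined Grundy value = 0 ⊕ 3 ⊕ 2 = 1.
A winning move leaves total XOR = 0, i.e. changes one component's Grundy value g to g ⊕ X where X is the current total.
Heap A: need g' = 0⊕1 = 1. Options: 25−3→G=3, 25−6→G=2, 25−7→G=2, 25−8→G=1, 25−9→G=1. Hits: 2.
Heap B: need g' = 3⊕1 = 2. Options: 11−3→G=2, 11−6→G=1, 11−7→G=1, 11−8→G=1, 11−9→G=0. Hits: 1.
Heap C: need g' = 2⊕1 = 3. Options: 8−3→G=1, 8−6→G=0, 8−7→G=0, 8−8→G=0. Hits: 0.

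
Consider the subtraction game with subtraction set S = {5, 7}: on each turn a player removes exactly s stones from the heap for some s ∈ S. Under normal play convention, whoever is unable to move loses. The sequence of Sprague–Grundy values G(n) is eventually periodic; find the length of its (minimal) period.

12

n :  0  1  2  3  4  5  6  7  8  9 10 11 12 13 14 15 16 17 18 19 20 21 22 23 24 25
G :  0  0  0  0  0  1  1  1  1  1  2  2  0  0  0  0  0  1  1  1  1  1  2  2  0  0
G(n+12) = G(n) holds for n = 0,…,6 (a full window of length max(S) = 7), so the sequence is purely periodic with period 12.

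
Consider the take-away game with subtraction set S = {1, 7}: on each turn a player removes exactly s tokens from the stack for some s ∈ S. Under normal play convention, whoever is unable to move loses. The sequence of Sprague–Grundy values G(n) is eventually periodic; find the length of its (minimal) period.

2

G(0) = 0
G(1) = mex{0} = 1
G(2) = mex{1} = 0
G(3) = mex{0} = 1
G(4) = mex{1} = 0
G(5) = mex{0} = 1
G(6) = mex{1} = 0
G(7) = mex{0,0} = 1
G(8) = mex{1,1} = 0
G(9) = mex{0,0} = 1
G(10) = mex{1,1} = 0
G(11) = mex{0,0} = 1
G(12) = mex{1,1} = 0
G(13) = mex{0,0} = 1
G(14) = mex{1,1} = 0
G(n+2) = G(n) holds for n = 0,…,6 (a full window of length max(S) = 7), so the sequence is purely periodic with period 2.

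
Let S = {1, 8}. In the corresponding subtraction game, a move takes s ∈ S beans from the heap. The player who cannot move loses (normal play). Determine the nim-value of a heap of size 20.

0

G(0) = 0
G(1) = mex{0} = 1
G(2) = mex{1} = 0
G(3) = mex{0} = 1
G(4) = mex{1} = 0
G(5) = mex{0} = 1
G(6) = mex{1} = 0
G(7) = mex{0} = 1
G(8) = mex{1,0} = 2
G(9) = mex{2,1} = 0
G(10) = mex{0,0} = 1
G(11) = mex{1,1} = 0
G(12) = mex{0,0} = 1
G(13) = mex{1,1} = 0
G(14) = mex{0,0} = 1
G(15) = mex{1,1} = 0
G(16) = mex{0,2} = 1
G(17) = mex{1,0} = 2
G(18) = mex{2,1} = 0
G(19) = mex{0,0} = 1
G(20) = mex{1,1} = 0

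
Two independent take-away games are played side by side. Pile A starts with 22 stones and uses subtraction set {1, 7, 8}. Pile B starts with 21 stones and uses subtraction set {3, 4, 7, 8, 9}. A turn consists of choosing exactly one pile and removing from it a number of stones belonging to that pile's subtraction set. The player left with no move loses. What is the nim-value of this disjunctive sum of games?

Pile A, S = {1, 7, 8}:
G(0) = 0
G(1) = mex{0} = 1
G(2) = mex{1} = 0
G(3) = mex{0} = 1
G(4) = mex{1} = 0
G(5) = mex{0} = 1
G(6) = mex{1} = 0
G(7) = mex{0,0} = 1
G(8) = mex{1,1,0} = 2
G(9) = mex{2,0,1} = 3
G(10) = mex{3,1,0} = 2
G(11) = mex{2,0,1} = 3
G(12) = mex{3,1,0} = 2
G(13) = mex{2,0,1} = 3
G(14) = mex{3,1,0} = 2
G(15) = mex{2,2,1} = 0
G(16) = mex{0,3,2} = 1
G(17) = mex{1,2,3} = 0
G(18) = mex{0,3,2} = 1
G(19) = mex{1,2,3} = 0
G(20) = mex{0,3,2} = 1
G(21) = mex{1,2,3} = 0
G(22) = mex{0,0,2} = 1
G_A(22) = 1.
Pile B, S = {3, 4, 7, 8, 9}:
G(0) = 0
G(1) = mex{} = 0
G(2) = mex{} = 0
G(3) = mex{0} = 1
G(4) = mex{0,0} = 1
G(5) = mex{0,0} = 1
G(6) = mex{1,0} = 2
G(7) = mex{1,1,0} = 2
G(8) = mex{1,1,0,0} = 2
G(9) = mex{2,1,0,0,0} = 3
G(10) = mex{2,2,1,0,0} = 3
G(11) = mex{2,2,1,1,0} = 3
G(12) = mex{3,2,1,1,1} = 0
G(13) = mex{3,3,2,1,1} = 0
G(14) = mex{3,3,2,2,1} = 0
G(15) = mex{0,3,2,2,2} = 1
G(16) = mex{0,0,3,2,2} = 1
G(17) = mex{0,0,3,3,2} = 1
G(18) = mex{1,0,3,3,3} = 2
G(19) = mex{1,1,0,3,3} = 2
G(20) = mex{1,1,0,0,3} = 2
G(21) = mex{2,1,0,0,0} = 3
G_B(21) = 3.
Combined Grundy value = 1 ⊕ 3 = 2.

2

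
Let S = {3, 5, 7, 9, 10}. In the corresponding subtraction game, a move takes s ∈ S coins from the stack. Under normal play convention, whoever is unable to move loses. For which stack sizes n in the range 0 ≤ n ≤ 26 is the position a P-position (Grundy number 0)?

n :  0  1  2  3  4  5  6  7  8  9 10 11 12 13 14 15 16 17 18 19 20 21 22 23 24 25 26
G :  0  0  0  1  1  1  2  2  2  3  3  3  4  0  0  0  1  1  1  2  2  2  3  3  3  4  0
P-positions are exactly the n with G(n) = 0.

0, 1, 2, 13, 14, 15, 26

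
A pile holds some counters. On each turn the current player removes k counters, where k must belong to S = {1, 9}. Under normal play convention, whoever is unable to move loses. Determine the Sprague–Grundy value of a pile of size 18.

0

n :  0  1  2  3  4  5  6  7  8  9 10 11 12 13 14 15 16 17 18
G :  0  1  0  1  0  1  0  1  0  1  0  1  0  1  0  1  0  1  0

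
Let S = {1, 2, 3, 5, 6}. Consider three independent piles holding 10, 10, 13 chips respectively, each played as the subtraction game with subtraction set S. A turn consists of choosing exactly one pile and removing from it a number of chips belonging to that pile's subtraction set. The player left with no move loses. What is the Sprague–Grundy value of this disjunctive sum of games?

All piles use S = {1, 2, 3, 5, 6}:
G(0) = 0
G(1) = mex{0} = 1
G(2) = mex{1,0} = 2
G(3) = mex{2,1,0} = 3
G(4) = mex{3,2,1} = 0
G(5) = mex{0,3,2,0} = 1
G(6) = mex{1,0,3,1,0} = 2
G(7) = mex{2,1,0,2,1} = 3
G(8) = mex{3,2,1,3,2} = 0
G(9) = mex{0,3,2,0,3} = 1
G(10) = mex{1,0,3,1,0} = 2
G(11) = mex{2,1,0,2,1} = 3
G(12) = mex{3,2,1,3,2} = 0
G(13) = mex{0,3,2,0,3} = 1
Pile A: G(10) = 2.
Pile B: G(10) = 2.
Pile C: G(13) = 1.
Combined Grundy value = 2 ⊕ 2 ⊕ 1 = 1.

1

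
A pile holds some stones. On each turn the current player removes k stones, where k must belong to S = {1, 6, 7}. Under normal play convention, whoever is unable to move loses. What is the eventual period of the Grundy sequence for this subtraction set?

n :  0  1  2  3  4  5  6  7  8  9 10 11 12 13 14 15 16 17 18 19 20 21 22 23 24 25
G :  0  1  0  1  0  1  2  3  2  3  2  3  0  1  0  1  0  1  2  3  2  3  2  3  0  1
G(n+12) = G(n) holds for n = 0,…,6 (a full window of length max(S) = 7), so the sequence is purely periodic with period 12.

12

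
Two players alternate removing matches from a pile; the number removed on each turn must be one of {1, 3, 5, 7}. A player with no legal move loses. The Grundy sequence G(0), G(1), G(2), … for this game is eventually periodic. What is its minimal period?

G(0) = 0
G(1) = mex{0} = 1
G(2) = mex{1} = 0
G(3) = mex{0,0} = 1
G(4) = mex{1,1} = 0
G(5) = mex{0,0,0} = 1
G(6) = mex{1,1,1} = 0
G(7) = mex{0,0,0,0} = 1
G(8) = mex{1,1,1,1} = 0
G(9) = mex{0,0,0,0} = 1
G(10) = mex{1,1,1,1} = 0
G(11) = mex{0,0,0,0} = 1
G(12) = mex{1,1,1,1} = 0
G(13) = mex{0,0,0,0} = 1
G(14) = mex{1,1,1,1} = 0
G(n+2) = G(n) holds for n = 0,…,6 (a full window of length max(S) = 7), so the sequence is purely periodic with period 2.

2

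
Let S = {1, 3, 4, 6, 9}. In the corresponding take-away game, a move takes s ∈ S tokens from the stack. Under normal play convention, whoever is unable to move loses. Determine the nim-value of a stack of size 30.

2

G(0) = 0
G(1) = mex{0} = 1
G(2) = mex{1} = 0
G(3) = mex{0,0} = 1
G(4) = mex{1,1,0} = 2
G(5) = mex{2,0,1} = 3
G(6) = mex{3,1,0,0} = 2
G(7) = mex{2,2,1,1} = 0
G(8) = mex{0,3,2,0} = 1
G(9) = mex{1,2,3,1,0} = 4
G(10) = mex{4,0,2,2,1} = 3
G(11) = mex{3,1,0,3,0} = 2
G(12) = mex{2,4,1,2,1} = 0
G(13) = mex{0,3,4,0,2} = 1
G(14) = mex{1,2,3,1,3} = 0
G(15) = mex{0,0,2,4,2} = 1
G(16) = mex{1,1,0,3,0} = 2
G(17) = mex{2,0,1,2,1} = 3
G(18) = mex{3,1,0,0,4} = 2
G(19) = mex{2,2,1,1,3} = 0
G(20) = mex{0,3,2,0,2} = 1
G(21) = mex{1,2,3,1,0} = 4
G(22) = mex{4,0,2,2,1} = 3
G(23) = mex{3,1,0,3,0} = 2
G(24) = mex{2,4,1,2,1} = 0
G(25) = mex{0,3,4,0,2} = 1
G(26) = mex{1,2,3,1,3} = 0
G(27) = mex{0,0,2,4,2} = 1
G(28) = mex{1,1,0,3,0} = 2
G(29) = mex{2,0,1,2,1} = 3
G(30) = mex{3,1,0,0,4} = 2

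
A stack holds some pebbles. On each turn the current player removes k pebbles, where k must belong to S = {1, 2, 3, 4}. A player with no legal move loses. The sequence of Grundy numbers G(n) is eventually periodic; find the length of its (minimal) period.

5

n :  0  1  2  3  4  5  6  7  8  9 10 11 12 13 14
G :  0  1  2  3  4  0  1  2  3  4  0  1  2  3  4
G(n+5) = G(n) holds for n = 0,…,3 (a full window of length max(S) = 4), so the sequence is purely periodic with period 5.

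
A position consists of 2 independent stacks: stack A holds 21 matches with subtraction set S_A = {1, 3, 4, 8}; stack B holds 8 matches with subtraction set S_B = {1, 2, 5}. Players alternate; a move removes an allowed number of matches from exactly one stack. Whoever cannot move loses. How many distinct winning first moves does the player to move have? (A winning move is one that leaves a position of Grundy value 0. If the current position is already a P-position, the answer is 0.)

5

Stack A, S = {1, 3, 4, 8}:
G(0) = 0
G(1) = mex{0} = 1
G(2) = mex{1} = 0
G(3) = mex{0,0} = 1
G(4) = mex{1,1,0} = 2
G(5) = mex{2,0,1} = 3
G(6) = mex{3,1,0} = 2
G(7) = mex{2,2,1} = 0
G(8) = mex{0,3,2,0} = 1
G(9) = mex{1,2,3,1} = 0
G(10) = mex{0,0,2,0} = 1
G(11) = mex{1,1,0,1} = 2
G(12) = mex{2,0,1,2} = 3
G(13) = mex{3,1,0,3} = 2
G(14) = mex{2,2,1,2} = 0
G(15) = mex{0,3,2,0} = 1
G(16) = mex{1,2,3,1} = 0
G(17) = mex{0,0,2,0} = 1
G(18) = mex{1,1,0,1} = 2
G(19) = mex{2,0,1,2} = 3
G(20) = mex{3,1,0,3} = 2
G(21) = mex{2,2,1,2} = 0
G_A(21) = 0.
Stack B, S = {1, 2, 5}:
n : 0 1 2 3 4 5 6 7 8
G : 0 1 2 0 1 2 0 1 2
G_B(8) = 2.
Combined Grundy value = 0 ⊕ 2 = 2.
A winning move leaves total XOR = 0, i.e. changes one component's Grundy value g to g ⊕ X where X is the current total.
Stack A: need g' = 0⊕2 = 2. Options: 21−1→G=2, 21−3→G=2, 21−4→G=1, 21−8→G=2. Hits: 3.
Stack B: need g' = 2⊕2 = 0. Options: 8−1→G=1, 8−2→G=0, 8−5→G=0. Hits: 2.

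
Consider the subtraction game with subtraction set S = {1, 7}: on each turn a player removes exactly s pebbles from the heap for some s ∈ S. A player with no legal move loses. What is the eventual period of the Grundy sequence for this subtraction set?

2

n :  0  1  2  3  4  5  6  7  8  9 10 11 12 13 14
G :  0  1  0  1  0  1  0  1  0  1  0  1  0  1  0
G(n+2) = G(n) holds for n = 0,…,6 (a full window of length max(S) = 7), so the sequence is purely periodic with period 2.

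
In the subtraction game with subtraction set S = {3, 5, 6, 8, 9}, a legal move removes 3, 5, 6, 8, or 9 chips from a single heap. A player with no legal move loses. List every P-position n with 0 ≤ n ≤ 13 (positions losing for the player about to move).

0, 1, 2, 12, 13

n :  0  1  2  3  4  5  6  7  8  9 10 11 12 13
G :  0  0  0  1  1  1  2  2  2  3  3  3  0  0
P-positions are exactly the n with G(n) = 0.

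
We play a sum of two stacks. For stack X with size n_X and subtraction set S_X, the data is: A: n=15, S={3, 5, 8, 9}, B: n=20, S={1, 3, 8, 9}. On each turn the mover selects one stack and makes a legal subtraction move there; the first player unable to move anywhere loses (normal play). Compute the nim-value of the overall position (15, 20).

1

Stack A, S = {3, 5, 8, 9}:
n :  0  1  2  3  4  5  6  7  8  9 10 11 12 13 14 15
G :  0  0  0  1  1  1  2  2  2  3  3  3  0  0  0  1
G_A(15) = 1.
Stack B, S = {1, 3, 8, 9}:
n :  0  1  2  3  4  5  6  7  8  9 10 11 12 13 14 15 16 17 18 19 20
G :  0  1  0  1  0  1  0  1  2  3  2  3  2  3  2  3  0  1  0  1  0
G_B(20) = 0.
Combined Grundy value = 1 ⊕ 0 = 1.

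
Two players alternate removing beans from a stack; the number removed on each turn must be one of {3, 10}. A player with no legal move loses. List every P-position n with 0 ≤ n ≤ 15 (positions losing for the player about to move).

0, 1, 2, 6, 7, 8, 13, 14, 15

n :  0  1  2  3  4  5  6  7  8  9 10 11 12 13 14 15
G :  0  0  0  1  1  1  0  0  0  1  1  1  2  0  0  0
P-positions are exactly the n with G(n) = 0.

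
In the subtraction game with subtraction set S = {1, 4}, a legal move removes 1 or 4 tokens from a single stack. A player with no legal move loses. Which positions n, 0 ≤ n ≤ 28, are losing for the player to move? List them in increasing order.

0, 2, 5, 7, 10, 12, 15, 17, 20, 22, 25, 27

n :  0  1  2  3  4  5  6  7  8  9 10 11 12 13 14 15 16 17 18 19 20 21 22 23 24 25 26 27 28
G :  0  1  0  1  2  0  1  0  1  2  0  1  0  1  2  0  1  0  1  2  0  1  0  1  2  0  1  0  1
P-positions are exactly the n with G(n) = 0.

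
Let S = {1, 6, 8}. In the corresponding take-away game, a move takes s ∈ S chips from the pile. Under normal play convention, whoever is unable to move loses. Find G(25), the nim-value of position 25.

0

G(0) = 0
G(1) = mex{0} = 1
G(2) = mex{1} = 0
G(3) = mex{0} = 1
G(4) = mex{1} = 0
G(5) = mex{0} = 1
G(6) = mex{1,0} = 2
G(7) = mex{2,1} = 0
G(8) = mex{0,0,0} = 1
G(9) = mex{1,1,1} = 0
G(10) = mex{0,0,0} = 1
G(11) = mex{1,1,1} = 0
G(12) = mex{0,2,0} = 1
G(13) = mex{1,0,1} = 2
G(14) = mex{2,1,2} = 0
G(15) = mex{0,0,0} = 1
G(16) = mex{1,1,1} = 0
G(17) = mex{0,0,0} = 1
G(18) = mex{1,1,1} = 0
G(19) = mex{0,2,0} = 1
G(20) = mex{1,0,1} = 2
G(21) = mex{2,1,2} = 0
G(22) = mex{0,0,0} = 1
G(23) = mex{1,1,1} = 0
G(24) = mex{0,0,0} = 1
G(25) = mex{1,1,1} = 0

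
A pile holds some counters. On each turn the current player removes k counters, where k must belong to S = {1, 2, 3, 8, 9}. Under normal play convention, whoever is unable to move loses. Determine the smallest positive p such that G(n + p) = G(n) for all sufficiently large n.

10

n :  0  1  2  3  4  5  6  7  8  9 10 11 12 13 14 15 16 17 18 19 20 21
G :  0  1  2  3  0  1  2  3  4  5  0  1  2  3  0  1  2  3  4  5  0  1
G(n+10) = G(n) holds for n = 0,…,8 (a full window of length max(S) = 9), so the sequence is purely periodic with period 10.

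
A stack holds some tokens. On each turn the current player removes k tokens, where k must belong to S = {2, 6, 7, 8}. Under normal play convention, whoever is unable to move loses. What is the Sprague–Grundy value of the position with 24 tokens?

n :  0  1  2  3  4  5  6  7  8  9 10 11 12 13 14 15 16 17 18 19 20 21 22 23 24
G :  0  0  1  1  0  0  1  1  2  2  3  3  2  2  0  0  1  1  0  0  1  1  2  2  3

3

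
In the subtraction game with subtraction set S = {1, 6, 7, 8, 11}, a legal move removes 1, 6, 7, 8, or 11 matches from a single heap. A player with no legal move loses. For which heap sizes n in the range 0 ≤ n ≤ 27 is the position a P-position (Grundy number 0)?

n :  0  1  2  3  4  5  6  7  8  9 10 11 12 13 14 15 16 17 18 19 20 21 22 23 24 25 26 27
G :  0  1  0  1  0  1  2  3  2  3  2  3  4  5  0  1  0  1  0  1  2  3  2  3  2  3  4  5
P-positions are exactly the n with G(n) = 0.

0, 2, 4, 14, 16, 18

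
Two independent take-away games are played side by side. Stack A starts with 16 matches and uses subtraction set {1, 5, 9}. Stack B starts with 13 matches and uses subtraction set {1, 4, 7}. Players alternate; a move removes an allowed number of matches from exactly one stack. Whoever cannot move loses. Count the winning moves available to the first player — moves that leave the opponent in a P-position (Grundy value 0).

0

Stack A, S = {1, 5, 9}:
n :  0  1  2  3  4  5  6  7  8  9 10 11 12 13 14 15 16
G :  0  1  0  1  0  1  0  1  0  1  0  1  0  1  0  1  0
G_A(16) = 0.
Stack B, S = {1, 4, 7}:
n :  0  1  2  3  4  5  6  7  8  9 10 11 12 13
G :  0  1  0  1  2  0  1  2  0  1  0  1  2  0
G_B(13) = 0.
Combined Grundy value = 0 ⊕ 0 = 0.
A winning move leaves total XOR = 0, i.e. changes one component's Grundy value g to g ⊕ X where X is the current total.
Stack A: target g' = 0⊕0 = 0, but every legal move changes the Grundy value (mex property), so 0 moves.
Stack B: target g' = 0⊕0 = 0, but every legal move changes the Grundy value (mex property), so 0 moves.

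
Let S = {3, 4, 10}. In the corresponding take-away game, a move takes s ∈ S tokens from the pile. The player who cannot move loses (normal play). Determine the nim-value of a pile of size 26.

G(0) = 0
G(1) = mex{} = 0
G(2) = mex{} = 0
G(3) = mex{0} = 1
G(4) = mex{0,0} = 1
G(5) = mex{0,0} = 1
G(6) = mex{1,0} = 2
G(7) = mex{1,1} = 0
G(8) = mex{1,1} = 0
G(9) = mex{2,1} = 0
G(10) = mex{0,2,0} = 1
G(11) = mex{0,0,0} = 1
G(12) = mex{0,0,0} = 1
G(13) = mex{1,0,1} = 2
G(14) = mex{1,1,1} = 0
G(15) = mex{1,1,1} = 0
G(16) = mex{2,1,2} = 0
G(17) = mex{0,2,0} = 1
G(18) = mex{0,0,0} = 1
G(19) = mex{0,0,0} = 1
G(20) = mex{1,0,1} = 2
G(21) = mex{1,1,1} = 0
G(22) = mex{1,1,1} = 0
G(23) = mex{2,1,2} = 0
G(24) = mex{0,2,0} = 1
G(25) = mex{0,0,0} = 1
G(26) = mex{0,0,0} = 1

1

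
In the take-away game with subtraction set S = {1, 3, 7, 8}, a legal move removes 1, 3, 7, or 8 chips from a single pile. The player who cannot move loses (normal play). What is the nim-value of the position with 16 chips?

1

n :  0  1  2  3  4  5  6  7  8  9 10 11 12 13 14 15 16
G :  0  1  0  1  0  1  0  1  2  3  2  3  2  3  2  0  1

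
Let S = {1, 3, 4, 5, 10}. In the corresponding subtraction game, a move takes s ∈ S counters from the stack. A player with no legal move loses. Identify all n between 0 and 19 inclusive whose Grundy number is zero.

n :  0  1  2  3  4  5  6  7  8  9 10 11 12 13 14 15 16 17 18 19
G :  0  1  0  1  2  3  2  3  0  1  4  5  2  3  0  1  0  1  2  3
P-positions are exactly the n with G(n) = 0.

0, 2, 8, 14, 16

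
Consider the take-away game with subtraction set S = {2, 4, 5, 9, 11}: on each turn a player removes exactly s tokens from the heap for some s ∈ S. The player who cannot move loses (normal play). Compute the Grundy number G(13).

3

n :  0  1  2  3  4  5  6  7  8  9 10 11 12 13
G :  0  0  1  1  2  2  3  0  0  1  1  2  2  3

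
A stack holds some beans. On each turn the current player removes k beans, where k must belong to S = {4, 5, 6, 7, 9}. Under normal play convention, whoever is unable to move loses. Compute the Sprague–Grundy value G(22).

n :  0  1  2  3  4  5  6  7  8  9 10 11 12 13 14 15 16 17 18 19 20 21 22
G :  0  0  0  0  1  1  1  1  2  2  2  2  3  0  0  0  0  1  1  1  1  2  2

2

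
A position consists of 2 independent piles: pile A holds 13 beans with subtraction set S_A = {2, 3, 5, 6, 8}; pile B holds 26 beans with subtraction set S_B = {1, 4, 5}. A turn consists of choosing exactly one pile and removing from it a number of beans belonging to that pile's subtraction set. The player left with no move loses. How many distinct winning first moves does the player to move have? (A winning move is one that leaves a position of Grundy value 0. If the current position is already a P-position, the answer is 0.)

3

Pile A, S = {2, 3, 5, 6, 8}:
G(0) = 0
G(1) = mex{} = 0
G(2) = mex{0} = 1
G(3) = mex{0,0} = 1
G(4) = mex{1,0} = 2
G(5) = mex{1,1,0} = 2
G(6) = mex{2,1,0,0} = 3
G(7) = mex{2,2,1,0} = 3
G(8) = mex{3,2,1,1,0} = 4
G(9) = mex{3,3,2,1,0} = 4
G(10) = mex{4,3,2,2,1} = 0
G(11) = mex{4,4,3,2,1} = 0
G(12) = mex{0,4,3,3,2} = 1
G(13) = mex{0,0,4,3,2} = 1
G_A(13) = 1.
Pile B, S = {1, 4, 5}:
n :  0  1  2  3  4  5  6  7  8  9 10 11 12 13 14 15 16 17 18 19 20 21 22 23 24 25 26
G :  0  1  0  1  2  3  2  3  0  1  0  1  2  3  2  3  0  1  0  1  2  3  2  3  0  1  0
G_B(26) = 0.
Combined Grundy value = 1 ⊕ 0 = 1.
A winning move leaves total XOR = 0, i.e. changes one component's Grundy value g to g ⊕ X where X is the current total.
Pile A: need g' = 1⊕1 = 0. Options: 13−2→G=0, 13−3→G=0, 13−5→G=4, 13−6→G=3, 13−8→G=2. Hits: 2.
Pile B: need g' = 0⊕1 = 1. Options: 26−1→G=1, 26−4→G=2, 26−5→G=3. Hits: 1.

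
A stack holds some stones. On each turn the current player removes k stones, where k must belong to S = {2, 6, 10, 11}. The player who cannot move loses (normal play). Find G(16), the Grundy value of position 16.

2

G(0) = 0
G(1) = mex{} = 0
G(2) = mex{0} = 1
G(3) = mex{0} = 1
G(4) = mex{1} = 0
G(5) = mex{1} = 0
G(6) = mex{0,0} = 1
G(7) = mex{0,0} = 1
G(8) = mex{1,1} = 0
G(9) = mex{1,1} = 0
G(10) = mex{0,0,0} = 1
G(11) = mex{0,0,0,0} = 1
G(12) = mex{1,1,1,0} = 2
G(13) = mex{1,1,1,1} = 0
G(14) = mex{2,0,0,1} = 3
G(15) = mex{0,0,0,0} = 1
G(16) = mex{3,1,1,0} = 2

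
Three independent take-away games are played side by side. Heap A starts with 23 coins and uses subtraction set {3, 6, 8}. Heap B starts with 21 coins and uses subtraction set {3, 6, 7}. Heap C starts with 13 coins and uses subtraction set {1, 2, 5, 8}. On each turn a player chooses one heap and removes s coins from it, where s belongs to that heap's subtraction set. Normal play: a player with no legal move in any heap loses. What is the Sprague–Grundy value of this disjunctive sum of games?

Heap A, S = {3, 6, 8}:
n :  0  1  2  3  4  5  6  7  8  9 10 11 12 13 14 15 16 17 18 19 20 21 22 23
G :  0  0  0  1  1  1  2  2  2  3  3  0  0  0  1  1  1  2  2  2  3  3  0  0
G_A(23) = 0.
Heap B, S = {3, 6, 7}:
G(0) = 0
G(1) = mex{} = 0
G(2) = mex{} = 0
G(3) = mex{0} = 1
G(4) = mex{0} = 1
G(5) = mex{0} = 1
G(6) = mex{1,0} = 2
G(7) = mex{1,0,0} = 2
G(8) = mex{1,0,0} = 2
G(9) = mex{2,1,0} = 3
G(10) = mex{2,1,1} = 0
G(11) = mex{2,1,1} = 0
G(12) = mex{3,2,1} = 0
G(13) = mex{0,2,2} = 1
G(14) = mex{0,2,2} = 1
G(15) = mex{0,3,2} = 1
G(16) = mex{1,0,3} = 2
G(17) = mex{1,0,0} = 2
G(18) = mex{1,0,0} = 2
G(19) = mex{2,1,0} = 3
G(20) = mex{2,1,1} = 0
G(21) = mex{2,1,1} = 0
G_B(21) = 0.
Heap C, S = {1, 2, 5, 8}:
n :  0  1  2  3  4  5  6  7  8  9 10 11 12 13
G :  0  1  2  0  1  2  0  1  2  0  1  2  0  1
G_C(13) = 1.
Combined Grundy value = 0 ⊕ 0 ⊕ 1 = 1.

1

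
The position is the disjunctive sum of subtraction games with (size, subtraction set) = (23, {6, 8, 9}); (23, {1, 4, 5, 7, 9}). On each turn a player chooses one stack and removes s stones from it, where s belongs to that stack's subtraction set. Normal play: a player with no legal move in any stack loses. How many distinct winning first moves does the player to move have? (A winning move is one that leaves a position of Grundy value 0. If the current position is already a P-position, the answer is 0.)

1

Stack A, S = {6, 8, 9}:
n :  0  1  2  3  4  5  6  7  8  9 10 11 12 13 14 15 16 17 18 19 20 21 22 23
G :  0  0  0  0  0  0  1  1  1  1  1  1  2  2  2  0  0  0  0  0  0  1  1  1
G_A(23) = 1.
Stack B, S = {1, 4, 5, 7, 9}:
G(0) = 0
G(1) = mex{0} = 1
G(2) = mex{1} = 0
G(3) = mex{0} = 1
G(4) = mex{1,0} = 2
G(5) = mex{2,1,0} = 3
G(6) = mex{3,0,1} = 2
G(7) = mex{2,1,0,0} = 3
G(8) = mex{3,2,1,1} = 0
G(9) = mex{0,3,2,0,0} = 1
G(10) = mex{1,2,3,1,1} = 0
G(11) = mex{0,3,2,2,0} = 1
G(12) = mex{1,0,3,3,1} = 2
G(13) = mex{2,1,0,2,2} = 3
G(14) = mex{3,0,1,3,3} = 2
G(15) = mex{2,1,0,0,2} = 3
G(16) = mex{3,2,1,1,3} = 0
G(17) = mex{0,3,2,0,0} = 1
G(18) = mex{1,2,3,1,1} = 0
G(19) = mex{0,3,2,2,0} = 1
G(20) = mex{1,0,3,3,1} = 2
G(21) = mex{2,1,0,2,2} = 3
G(22) = mex{3,0,1,3,3} = 2
G(23) = mex{2,1,0,0,2} = 3
G_B(23) = 3.
Combined Grundy value = 1 ⊕ 3 = 2.
A winning move leaves total XOR = 0, i.e. changes one component's Grundy value g to g ⊕ X where X is the current total.
Stack A: need g' = 1⊕2 = 3. Options: 23−6→G=0, 23−8→G=0, 23−9→G=2. Hits: 0.
Stack B: need g' = 3⊕2 = 1. Options: 23−1→G=2, 23−4→G=1, 23−5→G=0, 23−7→G=0, 23−9→G=2. Hits: 1.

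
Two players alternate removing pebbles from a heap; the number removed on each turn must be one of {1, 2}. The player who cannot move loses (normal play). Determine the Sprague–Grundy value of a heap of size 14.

2

G(0) = 0
G(1) = mex{0} = 1
G(2) = mex{1,0} = 2
G(3) = mex{2,1} = 0
G(4) = mex{0,2} = 1
G(5) = mex{1,0} = 2
G(6) = mex{2,1} = 0
G(7) = mex{0,2} = 1
G(8) = mex{1,0} = 2
G(9) = mex{2,1} = 0
G(10) = mex{0,2} = 1
G(11) = mex{1,0} = 2
G(12) = mex{2,1} = 0
G(13) = mex{0,2} = 1
G(14) = mex{1,0} = 2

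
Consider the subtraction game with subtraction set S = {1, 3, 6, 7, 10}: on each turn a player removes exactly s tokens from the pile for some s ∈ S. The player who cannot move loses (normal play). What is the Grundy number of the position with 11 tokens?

3

n :  0  1  2  3  4  5  6  7  8  9 10 11
G :  0  1  0  1  0  1  2  3  2  3  2  3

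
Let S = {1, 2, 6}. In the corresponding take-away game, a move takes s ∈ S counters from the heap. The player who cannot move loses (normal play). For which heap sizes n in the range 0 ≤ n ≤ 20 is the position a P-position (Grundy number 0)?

n :  0  1  2  3  4  5  6  7  8  9 10 11 12 13 14 15 16 17 18 19 20
G :  0  1  2  0  1  2  3  0  1  2  0  1  2  3  0  1  2  0  1  2  3
P-positions are exactly the n with G(n) = 0.

0, 3, 7, 10, 14, 17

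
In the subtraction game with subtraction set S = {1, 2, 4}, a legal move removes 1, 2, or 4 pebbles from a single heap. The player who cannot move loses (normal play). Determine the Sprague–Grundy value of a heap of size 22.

n :  0  1  2  3  4  5  6  7  8  9 10 11 12 13 14 15 16 17 18 19 20 21 22
G :  0  1  2  0  1  2  0  1  2  0  1  2  0  1  2  0  1  2  0  1  2  0  1

1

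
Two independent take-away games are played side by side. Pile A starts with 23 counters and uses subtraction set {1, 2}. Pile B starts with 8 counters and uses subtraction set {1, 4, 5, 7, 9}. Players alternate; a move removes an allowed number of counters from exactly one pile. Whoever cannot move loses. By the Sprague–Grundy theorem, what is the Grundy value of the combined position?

2

Pile A, S = {1, 2}:
G(0) = 0
G(1) = mex{0} = 1
G(2) = mex{1,0} = 2
G(3) = mex{2,1} = 0
G(4) = mex{0,2} = 1
G(5) = mex{1,0} = 2
G(6) = mex{2,1} = 0
G(7) = mex{0,2} = 1
G(8) = mex{1,0} = 2
G(9) = mex{2,1} = 0
G(10) = mex{0,2} = 1
G(11) = mex{1,0} = 2
G(12) = mex{2,1} = 0
G(13) = mex{0,2} = 1
G(14) = mex{1,0} = 2
G(15) = mex{2,1} = 0
G(16) = mex{0,2} = 1
G(17) = mex{1,0} = 2
G(18) = mex{2,1} = 0
G(19) = mex{0,2} = 1
G(20) = mex{1,0} = 2
G(21) = mex{2,1} = 0
G(22) = mex{0,2} = 1
G(23) = mex{1,0} = 2
G_A(23) = 2.
Pile B, S = {1, 4, 5, 7, 9}:
G(0) = 0
G(1) = mex{0} = 1
G(2) = mex{1} = 0
G(3) = mex{0} = 1
G(4) = mex{1,0} = 2
G(5) = mex{2,1,0} = 3
G(6) = mex{3,0,1} = 2
G(7) = mex{2,1,0,0} = 3
G(8) = mex{3,2,1,1} = 0
G_B(8) = 0.
Combined Grundy value = 2 ⊕ 0 = 2.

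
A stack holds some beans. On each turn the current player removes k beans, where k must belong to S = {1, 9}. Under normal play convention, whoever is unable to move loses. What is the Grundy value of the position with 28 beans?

G(0) = 0
G(1) = mex{0} = 1
G(2) = mex{1} = 0
G(3) = mex{0} = 1
G(4) = mex{1} = 0
G(5) = mex{0} = 1
G(6) = mex{1} = 0
G(7) = mex{0} = 1
G(8) = mex{1} = 0
G(9) = mex{0,0} = 1
G(10) = mex{1,1} = 0
G(11) = mex{0,0} = 1
G(12) = mex{1,1} = 0
G(13) = mex{0,0} = 1
G(14) = mex{1,1} = 0
G(15) = mex{0,0} = 1
G(16) = mex{1,1} = 0
G(17) = mex{0,0} = 1
G(18) = mex{1,1} = 0
G(19) = mex{0,0} = 1
G(20) = mex{1,1} = 0
G(21) = mex{0,0} = 1
G(22) = mex{1,1} = 0
G(23) = mex{0,0} = 1
G(24) = mex{1,1} = 0
G(25) = mex{0,0} = 1
G(26) = mex{1,1} = 0
G(27) = mex{0,0} = 1
G(28) = mex{1,1} = 0

0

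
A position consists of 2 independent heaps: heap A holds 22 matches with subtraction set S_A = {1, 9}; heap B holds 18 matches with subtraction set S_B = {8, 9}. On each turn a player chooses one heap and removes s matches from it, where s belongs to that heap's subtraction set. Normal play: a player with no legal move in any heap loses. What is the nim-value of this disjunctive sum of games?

0

Heap A, S = {1, 9}:
n :  0  1  2  3  4  5  6  7  8  9 10 11 12 13 14 15 16 17 18 19 20 21 22
G :  0  1  0  1  0  1  0  1  0  1  0  1  0  1  0  1  0  1  0  1  0  1  0
G_A(22) = 0.
Heap B, S = {8, 9}:
n :  0  1  2  3  4  5  6  7  8  9 10 11 12 13 14 15 16 17 18
G :  0  0  0  0  0  0  0  0  1  1  1  1  1  1  1  1  2  0  0
G_B(18) = 0.
Combined Grundy value = 0 ⊕ 0 = 0.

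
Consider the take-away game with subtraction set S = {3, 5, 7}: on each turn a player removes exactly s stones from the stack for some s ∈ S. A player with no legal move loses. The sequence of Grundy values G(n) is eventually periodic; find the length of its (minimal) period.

n :  0  1  2  3  4  5  6  7  8  9 10 11 12 13 14 15 16 17 18 19 20 21
G :  0  0  0  1  1  1  2  2  2  3  0  0  0  1  1  1  2  2  2  3  0  0
G(n+10) = G(n) holds for n = 0,…,6 (a full window of length max(S) = 7), so the sequence is purely periodic with period 10.

10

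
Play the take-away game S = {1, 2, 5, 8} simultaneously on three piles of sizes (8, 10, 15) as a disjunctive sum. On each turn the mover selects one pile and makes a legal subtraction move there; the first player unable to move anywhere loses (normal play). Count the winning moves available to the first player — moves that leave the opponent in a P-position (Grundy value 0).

All piles use S = {1, 2, 5, 8}:
n :  0  1  2  3  4  5  6  7  8  9 10 11 12 13 14 15
G :  0  1  2  0  1  2  0  1  2  0  1  2  0  1  2  0
Pile A: G(8) = 2.
Pile B: G(10) = 1.
Pile C: G(15) = 0.
Combined Grundy value = 2 ⊕ 1 ⊕ 0 = 3.
A winning move leaves total XOR = 0, i.e. changes one component's Grundy value g to g ⊕ X where X is the current total.
Pile A: need g' = 2⊕3 = 1. Options: 8−1→G=1, 8−2→G=0, 8−5→G=0, 8−8→G=0. Hits: 1.
Pile B: need g' = 1⊕3 = 2. Options: 10−1→G=0, 10−2→G=2, 10−5→G=2, 10−8→G=2. Hits: 3.
Pile C: need g' = 0⊕3 = 3. Options: 15−1→G=2, 15−2→G=1, 15−5→G=1, 15−8→G=1. Hits: 0.

4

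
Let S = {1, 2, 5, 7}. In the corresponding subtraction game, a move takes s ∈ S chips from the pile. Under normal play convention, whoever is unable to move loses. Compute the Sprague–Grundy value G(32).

G(0) = 0
G(1) = mex{0} = 1
G(2) = mex{1,0} = 2
G(3) = mex{2,1} = 0
G(4) = mex{0,2} = 1
G(5) = mex{1,0,0} = 2
G(6) = mex{2,1,1} = 0
G(7) = mex{0,2,2,0} = 1
G(8) = mex{1,0,0,1} = 2
G(9) = mex{2,1,1,2} = 0
G(10) = mex{0,2,2,0} = 1
G(11) = mex{1,0,0,1} = 2
G(12) = mex{2,1,1,2} = 0
G(13) = mex{0,2,2,0} = 1
G(14) = mex{1,0,0,1} = 2
G(15) = mex{2,1,1,2} = 0
G(16) = mex{0,2,2,0} = 1
G(17) = mex{1,0,0,1} = 2
G(18) = mex{2,1,1,2} = 0
G(19) = mex{0,2,2,0} = 1
G(20) = mex{1,0,0,1} = 2
G(21) = mex{2,1,1,2} = 0
G(22) = mex{0,2,2,0} = 1
G(23) = mex{1,0,0,1} = 2
G(24) = mex{2,1,1,2} = 0
G(25) = mex{0,2,2,0} = 1
G(26) = mex{1,0,0,1} = 2
G(27) = mex{2,1,1,2} = 0
G(28) = mex{0,2,2,0} = 1
G(29) = mex{1,0,0,1} = 2
G(30) = mex{2,1,1,2} = 0
G(31) = mex{0,2,2,0} = 1
G(32) = mex{1,0,0,1} = 2

2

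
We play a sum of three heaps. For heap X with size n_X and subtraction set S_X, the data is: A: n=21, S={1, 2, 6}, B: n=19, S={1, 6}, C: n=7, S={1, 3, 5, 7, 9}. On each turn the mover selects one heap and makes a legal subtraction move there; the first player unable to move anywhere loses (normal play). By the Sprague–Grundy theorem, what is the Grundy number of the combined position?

Heap A, S = {1, 2, 6}:
G(0) = 0
G(1) = mex{0} = 1
G(2) = mex{1,0} = 2
G(3) = mex{2,1} = 0
G(4) = mex{0,2} = 1
G(5) = mex{1,0} = 2
G(6) = mex{2,1,0} = 3
G(7) = mex{3,2,1} = 0
G(8) = mex{0,3,2} = 1
G(9) = mex{1,0,0} = 2
G(10) = mex{2,1,1} = 0
G(11) = mex{0,2,2} = 1
G(12) = mex{1,0,3} = 2
G(13) = mex{2,1,0} = 3
G(14) = mex{3,2,1} = 0
G(15) = mex{0,3,2} = 1
G(16) = mex{1,0,0} = 2
G(17) = mex{2,1,1} = 0
G(18) = mex{0,2,2} = 1
G(19) = mex{1,0,3} = 2
G(20) = mex{2,1,0} = 3
G(21) = mex{3,2,1} = 0
G_A(21) = 0.
Heap B, S = {1, 6}:
n :  0  1  2  3  4  5  6  7  8  9 10 11 12 13 14 15 16 17 18 19
G :  0  1  0  1  0  1  2  0  1  0  1  0  1  2  0  1  0  1  0  1
G_B(19) = 1.
Heap C, S = {1, 3, 5, 7, 9}:
n : 0 1 2 3 4 5 6 7
G : 0 1 0 1 0 1 0 1
G_C(7) = 1.
Combined Grundy value = 0 ⊕ 1 ⊕ 1 = 0.

0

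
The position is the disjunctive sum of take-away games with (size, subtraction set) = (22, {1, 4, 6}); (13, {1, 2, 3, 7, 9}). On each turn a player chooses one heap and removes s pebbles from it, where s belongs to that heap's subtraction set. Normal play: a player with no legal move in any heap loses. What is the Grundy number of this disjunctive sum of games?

Heap A, S = {1, 4, 6}:
n :  0  1  2  3  4  5  6  7  8  9 10 11 12 13 14 15 16 17 18 19 20 21 22
G :  0  1  0  1  2  0  1  0  1  2  0  1  0  1  2  0  1  0  1  2  0  1  0
G_A(22) = 0.
Heap B, S = {1, 2, 3, 7, 9}:
n :  0  1  2  3  4  5  6  7  8  9 10 11 12 13
G :  0  1  2  3  0  1  2  3  0  1  2  3  0  1
G_B(13) = 1.
Combined Grundy value = 0 ⊕ 1 = 1.

1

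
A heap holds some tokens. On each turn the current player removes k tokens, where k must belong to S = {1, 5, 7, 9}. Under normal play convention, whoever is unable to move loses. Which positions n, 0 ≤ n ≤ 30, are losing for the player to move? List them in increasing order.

0, 2, 4, 6, 8, 10, 12, 14, 16, 18, 20, 22, 24, 26, 28, 30

n :  0  1  2  3  4  5  6  7  8  9 10 11 12 13 14 15 16 17 18 19 20 21 22 23 24 25 26 27 28 29 30
G :  0  1  0  1  0  1  0  1  0  1  0  1  0  1  0  1  0  1  0  1  0  1  0  1  0  1  0  1  0  1  0
P-positions are exactly the n with G(n) = 0.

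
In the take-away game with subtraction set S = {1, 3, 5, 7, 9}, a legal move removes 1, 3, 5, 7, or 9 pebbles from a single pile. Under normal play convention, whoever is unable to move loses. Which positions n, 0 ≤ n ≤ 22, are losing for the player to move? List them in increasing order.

G(0) = 0
G(1) = mex{0} = 1
G(2) = mex{1} = 0
G(3) = mex{0,0} = 1
G(4) = mex{1,1} = 0
G(5) = mex{0,0,0} = 1
G(6) = mex{1,1,1} = 0
G(7) = mex{0,0,0,0} = 1
G(8) = mex{1,1,1,1} = 0
G(9) = mex{0,0,0,0,0} = 1
G(10) = mex{1,1,1,1,1} = 0
G(11) = mex{0,0,0,0,0} = 1
G(12) = mex{1,1,1,1,1} = 0
G(13) = mex{0,0,0,0,0} = 1
G(14) = mex{1,1,1,1,1} = 0
G(15) = mex{0,0,0,0,0} = 1
G(16) = mex{1,1,1,1,1} = 0
G(17) = mex{0,0,0,0,0} = 1
G(18) = mex{1,1,1,1,1} = 0
G(19) = mex{0,0,0,0,0} = 1
G(20) = mex{1,1,1,1,1} = 0
G(21) = mex{0,0,0,0,0} = 1
G(22) = mex{1,1,1,1,1} = 0
P-positions are exactly the n with G(n) = 0.

0, 2, 4, 6, 8, 10, 12, 14, 16, 18, 20, 22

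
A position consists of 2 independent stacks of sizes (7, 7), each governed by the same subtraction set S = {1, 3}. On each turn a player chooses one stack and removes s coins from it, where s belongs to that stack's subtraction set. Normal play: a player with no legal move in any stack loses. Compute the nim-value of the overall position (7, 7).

0

All stacks use S = {1, 3}:
G(0) = 0
G(1) = mex{0} = 1
G(2) = mex{1} = 0
G(3) = mex{0,0} = 1
G(4) = mex{1,1} = 0
G(5) = mex{0,0} = 1
G(6) = mex{1,1} = 0
G(7) = mex{0,0} = 1
Stack A: G(7) = 1.
Stack B: G(7) = 1.
Combined Grundy value = 1 ⊕ 1 = 0.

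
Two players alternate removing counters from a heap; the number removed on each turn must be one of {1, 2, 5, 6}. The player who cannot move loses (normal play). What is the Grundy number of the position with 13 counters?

3

n :  0  1  2  3  4  5  6  7  8  9 10 11 12 13
G :  0  1  2  0  1  2  3  0  1  2  0  1  2  3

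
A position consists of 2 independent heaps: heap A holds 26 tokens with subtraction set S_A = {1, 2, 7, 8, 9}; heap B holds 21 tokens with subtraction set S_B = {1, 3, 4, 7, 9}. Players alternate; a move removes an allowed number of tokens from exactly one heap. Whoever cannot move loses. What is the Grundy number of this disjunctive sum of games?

7

Heap A, S = {1, 2, 7, 8, 9}:
G(0) = 0
G(1) = mex{0} = 1
G(2) = mex{1,0} = 2
G(3) = mex{2,1} = 0
G(4) = mex{0,2} = 1
G(5) = mex{1,0} = 2
G(6) = mex{2,1} = 0
G(7) = mex{0,2,0} = 1
G(8) = mex{1,0,1,0} = 2
G(9) = mex{2,1,2,1,0} = 3
G(10) = mex{3,2,0,2,1} = 4
G(11) = mex{4,3,1,0,2} = 5
G(12) = mex{5,4,2,1,0} = 3
G(13) = mex{3,5,0,2,1} = 4
G(14) = mex{4,3,1,0,2} = 5
G(15) = mex{5,4,2,1,0} = 3
G(16) = mex{3,5,3,2,1} = 0
G(17) = mex{0,3,4,3,2} = 1
G(18) = mex{1,0,5,4,3} = 2
G(19) = mex{2,1,3,5,4} = 0
G(20) = mex{0,2,4,3,5} = 1
G(21) = mex{1,0,5,4,3} = 2
G(22) = mex{2,1,3,5,4} = 0
G(23) = mex{0,2,0,3,5} = 1
G(24) = mex{1,0,1,0,3} = 2
G(25) = mex{2,1,2,1,0} = 3
G(26) = mex{3,2,0,2,1} = 4
G_A(26) = 4.
Heap B, S = {1, 3, 4, 7, 9}:
G(0) = 0
G(1) = mex{0} = 1
G(2) = mex{1} = 0
G(3) = mex{0,0} = 1
G(4) = mex{1,1,0} = 2
G(5) = mex{2,0,1} = 3
G(6) = mex{3,1,0} = 2
G(7) = mex{2,2,1,0} = 3
G(8) = mex{3,3,2,1} = 0
G(9) = mex{0,2,3,0,0} = 1
G(10) = mex{1,3,2,1,1} = 0
G(11) = mex{0,0,3,2,0} = 1
G(12) = mex{1,1,0,3,1} = 2
G(13) = mex{2,0,1,2,2} = 3
G(14) = mex{3,1,0,3,3} = 2
G(15) = mex{2,2,1,0,2} = 3
G(16) = mex{3,3,2,1,3} = 0
G(17) = mex{0,2,3,0,0} = 1
G(18) = mex{1,3,2,1,1} = 0
G(19) = mex{0,0,3,2,0} = 1
G(20) = mex{1,1,0,3,1} = 2
G(21) = mex{2,0,1,2,2} = 3
G_B(21) = 3.
Combined Grundy value = 4 ⊕ 3 = 7.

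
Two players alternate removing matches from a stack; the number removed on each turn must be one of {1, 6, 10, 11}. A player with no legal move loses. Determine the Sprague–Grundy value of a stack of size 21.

0

n :  0  1  2  3  4  5  6  7  8  9 10 11 12 13 14 15 16 17 18 19 20 21
G :  0  1  0  1  0  1  2  0  1  0  1  2  3  2  3  2  0  1  2  3  2  0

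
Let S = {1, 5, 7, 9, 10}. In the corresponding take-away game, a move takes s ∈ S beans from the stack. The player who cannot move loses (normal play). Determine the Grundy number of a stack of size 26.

G(0) = 0
G(1) = mex{0} = 1
G(2) = mex{1} = 0
G(3) = mex{0} = 1
G(4) = mex{1} = 0
G(5) = mex{0,0} = 1
G(6) = mex{1,1} = 0
G(7) = mex{0,0,0} = 1
G(8) = mex{1,1,1} = 0
G(9) = mex{0,0,0,0} = 1
G(10) = mex{1,1,1,1,0} = 2
G(11) = mex{2,0,0,0,1} = 3
G(12) = mex{3,1,1,1,0} = 2
G(13) = mex{2,0,0,0,1} = 3
G(14) = mex{3,1,1,1,0} = 2
G(15) = mex{2,2,0,0,1} = 3
G(16) = mex{3,3,1,1,0} = 2
G(17) = mex{2,2,2,0,1} = 3
G(18) = mex{3,3,3,1,0} = 2
G(19) = mex{2,2,2,2,1} = 0
G(20) = mex{0,3,3,3,2} = 1
G(21) = mex{1,2,2,2,3} = 0
G(22) = mex{0,3,3,3,2} = 1
G(23) = mex{1,2,2,2,3} = 0
G(24) = mex{0,0,3,3,2} = 1
G(25) = mex{1,1,2,2,3} = 0
G(26) = mex{0,0,0,3,2} = 1

1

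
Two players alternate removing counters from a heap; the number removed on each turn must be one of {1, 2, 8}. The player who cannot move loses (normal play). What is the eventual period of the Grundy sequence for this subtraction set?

3

n :  0  1  2  3  4  5  6  7  8  9 10 11 12 13 14
G :  0  1  2  0  1  2  0  1  2  0  1  2  0  1  2
G(n+3) = G(n) holds for n = 0,…,7 (a full window of length max(S) = 8), so the sequence is purely periodic with period 3.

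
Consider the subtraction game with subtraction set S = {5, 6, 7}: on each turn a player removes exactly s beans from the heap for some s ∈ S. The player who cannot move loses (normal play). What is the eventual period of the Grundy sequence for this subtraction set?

n :  0  1  2  3  4  5  6  7  8  9 10 11 12 13 14 15 16 17 18 19 20 21 22 23 24 25
G :  0  0  0  0  0  1  1  1  1  1  2  2  0  0  0  0  0  1  1  1  1  1  2  2  0  0
G(n+12) = G(n) holds for n = 0,…,6 (a full window of length max(S) = 7), so the sequence is purely periodic with period 12.

12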